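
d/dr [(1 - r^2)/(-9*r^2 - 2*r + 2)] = 2*(r^2 + 7*r + 1)/(81*r^4 + 36*r^3 - 32*r^2 - 8*r + 4)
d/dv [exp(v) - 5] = exp(v)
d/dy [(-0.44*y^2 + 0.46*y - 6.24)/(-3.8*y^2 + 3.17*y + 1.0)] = (0.3532*y^2 - 48.304*y + 20.2408)/(14.44*y^4 - 24.092*y^3 + 2.4489*y^2 + 6.34*y + 1.0)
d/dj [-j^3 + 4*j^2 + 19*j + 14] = -3*j^2 + 8*j + 19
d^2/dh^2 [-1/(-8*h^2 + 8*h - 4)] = (-2*h^2 + 2*h + 2*(2*h - 1)^2 - 1)/(2*h^2 - 2*h + 1)^3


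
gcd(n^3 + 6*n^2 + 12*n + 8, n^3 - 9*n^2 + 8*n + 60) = n + 2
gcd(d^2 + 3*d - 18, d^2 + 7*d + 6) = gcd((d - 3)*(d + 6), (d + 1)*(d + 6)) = d + 6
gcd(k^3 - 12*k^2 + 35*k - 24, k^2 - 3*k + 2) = k - 1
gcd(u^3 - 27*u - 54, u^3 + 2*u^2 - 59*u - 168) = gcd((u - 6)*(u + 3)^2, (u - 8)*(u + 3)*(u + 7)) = u + 3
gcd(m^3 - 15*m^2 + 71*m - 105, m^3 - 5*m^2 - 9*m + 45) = m^2 - 8*m + 15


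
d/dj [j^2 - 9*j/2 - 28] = 2*j - 9/2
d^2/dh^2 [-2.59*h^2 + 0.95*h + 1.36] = -5.18000000000000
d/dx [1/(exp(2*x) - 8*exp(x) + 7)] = 2*(4 - exp(x))*exp(x)/(exp(2*x) - 8*exp(x) + 7)^2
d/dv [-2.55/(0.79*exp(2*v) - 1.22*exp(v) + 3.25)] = (4.029*exp(v) - 3.111)*exp(v)/(0.79*exp(2*v) - 1.22*exp(v) + 3.25)^2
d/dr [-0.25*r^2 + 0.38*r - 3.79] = 0.38 - 0.5*r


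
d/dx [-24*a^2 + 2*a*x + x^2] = 2*a + 2*x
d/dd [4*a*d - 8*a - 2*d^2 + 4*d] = 4*a - 4*d + 4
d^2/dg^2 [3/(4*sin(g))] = 3*(cos(g)^2 + 1)/(4*sin(g)^3)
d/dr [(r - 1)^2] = 2*r - 2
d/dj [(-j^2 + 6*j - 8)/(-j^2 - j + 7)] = (7*j^2 - 30*j + 34)/(j^4 + 2*j^3 - 13*j^2 - 14*j + 49)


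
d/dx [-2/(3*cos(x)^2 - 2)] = -24*sin(2*x)/(3*cos(2*x) - 1)^2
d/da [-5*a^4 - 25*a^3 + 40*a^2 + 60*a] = -20*a^3 - 75*a^2 + 80*a + 60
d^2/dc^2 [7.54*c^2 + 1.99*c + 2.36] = 15.0800000000000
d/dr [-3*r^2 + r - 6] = 1 - 6*r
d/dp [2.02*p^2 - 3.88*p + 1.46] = 4.04*p - 3.88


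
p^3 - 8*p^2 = p^2*(p - 8)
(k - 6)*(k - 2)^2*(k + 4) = k^4 - 6*k^3 - 12*k^2 + 88*k - 96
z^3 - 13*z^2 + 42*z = z*(z - 7)*(z - 6)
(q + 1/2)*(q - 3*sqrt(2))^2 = q^3 - 6*sqrt(2)*q^2 + q^2/2 - 3*sqrt(2)*q + 18*q + 9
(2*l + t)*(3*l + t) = 6*l^2 + 5*l*t + t^2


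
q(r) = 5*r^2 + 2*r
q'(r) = 10*r + 2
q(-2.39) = 23.78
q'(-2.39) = -21.90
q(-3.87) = 67.14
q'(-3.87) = -36.70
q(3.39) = 64.24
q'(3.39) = 35.90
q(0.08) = 0.19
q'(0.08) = 2.80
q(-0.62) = 0.68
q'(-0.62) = -4.20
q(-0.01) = -0.02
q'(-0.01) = 1.90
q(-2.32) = 22.27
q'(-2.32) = -21.20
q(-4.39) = 87.58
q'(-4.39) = -41.90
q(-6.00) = 168.00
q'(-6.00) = -58.00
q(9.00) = 423.00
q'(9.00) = 92.00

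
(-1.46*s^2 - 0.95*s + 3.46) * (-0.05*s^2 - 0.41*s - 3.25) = 0.073*s^4 + 0.6461*s^3 + 4.9615*s^2 + 1.6689*s - 11.245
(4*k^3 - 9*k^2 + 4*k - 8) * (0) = 0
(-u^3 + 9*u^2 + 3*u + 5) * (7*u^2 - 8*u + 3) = -7*u^5 + 71*u^4 - 54*u^3 + 38*u^2 - 31*u + 15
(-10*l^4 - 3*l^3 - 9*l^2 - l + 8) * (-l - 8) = 10*l^5 + 83*l^4 + 33*l^3 + 73*l^2 - 64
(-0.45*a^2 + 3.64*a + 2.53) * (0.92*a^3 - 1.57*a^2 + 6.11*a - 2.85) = -0.414*a^5 + 4.0553*a^4 - 6.1367*a^3 + 19.5508*a^2 + 5.0843*a - 7.2105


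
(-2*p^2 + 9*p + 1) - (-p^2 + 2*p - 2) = -p^2 + 7*p + 3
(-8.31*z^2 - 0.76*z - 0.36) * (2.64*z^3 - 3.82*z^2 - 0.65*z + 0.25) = -21.9384*z^5 + 29.7378*z^4 + 7.3543*z^3 - 0.2083*z^2 + 0.044*z - 0.09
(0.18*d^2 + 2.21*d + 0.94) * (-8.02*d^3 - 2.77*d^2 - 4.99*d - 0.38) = -1.4436*d^5 - 18.2228*d^4 - 14.5587*d^3 - 13.7001*d^2 - 5.5304*d - 0.3572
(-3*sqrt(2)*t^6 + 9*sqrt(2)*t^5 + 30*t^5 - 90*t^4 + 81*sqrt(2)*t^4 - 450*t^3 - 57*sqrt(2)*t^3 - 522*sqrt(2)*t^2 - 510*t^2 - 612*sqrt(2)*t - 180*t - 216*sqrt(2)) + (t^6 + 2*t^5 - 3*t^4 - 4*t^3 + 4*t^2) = -3*sqrt(2)*t^6 + t^6 + 9*sqrt(2)*t^5 + 32*t^5 - 93*t^4 + 81*sqrt(2)*t^4 - 454*t^3 - 57*sqrt(2)*t^3 - 522*sqrt(2)*t^2 - 506*t^2 - 612*sqrt(2)*t - 180*t - 216*sqrt(2)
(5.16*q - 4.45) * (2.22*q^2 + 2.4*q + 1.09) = 11.4552*q^3 + 2.505*q^2 - 5.0556*q - 4.8505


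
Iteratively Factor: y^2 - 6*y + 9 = (y - 3)*(y - 3)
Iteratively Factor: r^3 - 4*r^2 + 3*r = (r)*(r^2 - 4*r + 3) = r*(r - 1)*(r - 3)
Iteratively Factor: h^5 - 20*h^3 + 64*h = (h + 2)*(h^4 - 2*h^3 - 16*h^2 + 32*h) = h*(h + 2)*(h^3 - 2*h^2 - 16*h + 32) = h*(h - 2)*(h + 2)*(h^2 - 16) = h*(h - 2)*(h + 2)*(h + 4)*(h - 4)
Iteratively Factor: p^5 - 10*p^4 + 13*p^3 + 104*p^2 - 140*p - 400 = (p - 4)*(p^4 - 6*p^3 - 11*p^2 + 60*p + 100) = (p - 5)*(p - 4)*(p^3 - p^2 - 16*p - 20) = (p - 5)*(p - 4)*(p + 2)*(p^2 - 3*p - 10) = (p - 5)*(p - 4)*(p + 2)^2*(p - 5)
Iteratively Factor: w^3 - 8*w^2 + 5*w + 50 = (w - 5)*(w^2 - 3*w - 10) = (w - 5)^2*(w + 2)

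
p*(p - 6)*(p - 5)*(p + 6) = p^4 - 5*p^3 - 36*p^2 + 180*p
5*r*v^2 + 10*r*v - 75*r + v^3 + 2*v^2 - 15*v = (5*r + v)*(v - 3)*(v + 5)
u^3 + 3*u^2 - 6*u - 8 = (u - 2)*(u + 1)*(u + 4)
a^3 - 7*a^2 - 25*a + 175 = (a - 7)*(a - 5)*(a + 5)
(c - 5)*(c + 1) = c^2 - 4*c - 5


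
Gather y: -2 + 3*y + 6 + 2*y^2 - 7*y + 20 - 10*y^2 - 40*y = -8*y^2 - 44*y + 24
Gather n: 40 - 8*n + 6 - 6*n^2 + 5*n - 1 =-6*n^2 - 3*n + 45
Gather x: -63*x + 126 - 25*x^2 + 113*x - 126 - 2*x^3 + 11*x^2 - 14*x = -2*x^3 - 14*x^2 + 36*x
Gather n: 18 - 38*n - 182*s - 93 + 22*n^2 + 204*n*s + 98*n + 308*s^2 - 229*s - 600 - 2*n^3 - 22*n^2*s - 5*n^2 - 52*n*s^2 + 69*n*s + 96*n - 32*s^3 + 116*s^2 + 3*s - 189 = -2*n^3 + n^2*(17 - 22*s) + n*(-52*s^2 + 273*s + 156) - 32*s^3 + 424*s^2 - 408*s - 864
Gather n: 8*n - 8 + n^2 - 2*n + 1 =n^2 + 6*n - 7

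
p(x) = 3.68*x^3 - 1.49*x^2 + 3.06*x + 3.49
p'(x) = 11.04*x^2 - 2.98*x + 3.06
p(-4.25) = -318.93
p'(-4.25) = 215.14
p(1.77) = 24.64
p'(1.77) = 32.37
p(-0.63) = 0.05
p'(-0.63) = 9.32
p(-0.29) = 2.39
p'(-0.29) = 4.85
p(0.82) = 7.03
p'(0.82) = 8.04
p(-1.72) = -24.91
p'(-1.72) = 40.85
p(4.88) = 410.61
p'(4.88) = 251.43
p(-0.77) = -1.43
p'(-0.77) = 11.90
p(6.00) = 763.09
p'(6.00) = 382.62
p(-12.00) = -6606.83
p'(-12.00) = 1628.58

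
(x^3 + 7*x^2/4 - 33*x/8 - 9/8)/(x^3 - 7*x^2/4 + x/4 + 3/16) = 2*(x + 3)/(2*x - 1)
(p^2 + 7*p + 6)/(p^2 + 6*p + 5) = (p + 6)/(p + 5)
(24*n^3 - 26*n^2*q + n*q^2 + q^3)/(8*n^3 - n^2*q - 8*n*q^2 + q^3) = (-24*n^2 + 2*n*q + q^2)/(-8*n^2 - 7*n*q + q^2)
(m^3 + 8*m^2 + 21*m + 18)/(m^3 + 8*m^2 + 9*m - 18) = (m^2 + 5*m + 6)/(m^2 + 5*m - 6)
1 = 1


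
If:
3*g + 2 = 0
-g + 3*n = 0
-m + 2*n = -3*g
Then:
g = -2/3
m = -22/9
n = -2/9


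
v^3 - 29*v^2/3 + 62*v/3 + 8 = (v - 6)*(v - 4)*(v + 1/3)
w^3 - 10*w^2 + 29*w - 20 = (w - 5)*(w - 4)*(w - 1)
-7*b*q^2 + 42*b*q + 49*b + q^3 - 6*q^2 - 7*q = (-7*b + q)*(q - 7)*(q + 1)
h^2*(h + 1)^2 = h^4 + 2*h^3 + h^2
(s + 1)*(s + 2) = s^2 + 3*s + 2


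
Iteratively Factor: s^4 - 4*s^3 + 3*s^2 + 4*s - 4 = (s - 1)*(s^3 - 3*s^2 + 4) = (s - 1)*(s + 1)*(s^2 - 4*s + 4) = (s - 2)*(s - 1)*(s + 1)*(s - 2)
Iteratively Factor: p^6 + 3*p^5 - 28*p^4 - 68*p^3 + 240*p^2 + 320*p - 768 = (p + 3)*(p^5 - 28*p^3 + 16*p^2 + 192*p - 256) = (p - 2)*(p + 3)*(p^4 + 2*p^3 - 24*p^2 - 32*p + 128) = (p - 2)^2*(p + 3)*(p^3 + 4*p^2 - 16*p - 64) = (p - 2)^2*(p + 3)*(p + 4)*(p^2 - 16) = (p - 2)^2*(p + 3)*(p + 4)^2*(p - 4)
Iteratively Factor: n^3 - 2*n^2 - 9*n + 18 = (n - 2)*(n^2 - 9) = (n - 2)*(n + 3)*(n - 3)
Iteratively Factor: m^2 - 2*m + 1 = (m - 1)*(m - 1)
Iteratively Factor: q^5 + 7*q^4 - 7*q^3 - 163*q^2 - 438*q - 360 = (q + 3)*(q^4 + 4*q^3 - 19*q^2 - 106*q - 120) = (q + 3)^2*(q^3 + q^2 - 22*q - 40) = (q + 2)*(q + 3)^2*(q^2 - q - 20) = (q - 5)*(q + 2)*(q + 3)^2*(q + 4)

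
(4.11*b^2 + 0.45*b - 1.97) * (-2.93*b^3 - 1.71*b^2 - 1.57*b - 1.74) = -12.0423*b^5 - 8.3466*b^4 - 1.4501*b^3 - 4.4892*b^2 + 2.3099*b + 3.4278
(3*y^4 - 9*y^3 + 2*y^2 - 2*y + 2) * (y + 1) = 3*y^5 - 6*y^4 - 7*y^3 + 2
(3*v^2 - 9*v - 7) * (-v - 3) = -3*v^3 + 34*v + 21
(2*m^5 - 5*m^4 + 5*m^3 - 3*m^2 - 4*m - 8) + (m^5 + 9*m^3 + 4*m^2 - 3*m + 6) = 3*m^5 - 5*m^4 + 14*m^3 + m^2 - 7*m - 2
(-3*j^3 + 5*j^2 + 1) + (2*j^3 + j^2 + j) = -j^3 + 6*j^2 + j + 1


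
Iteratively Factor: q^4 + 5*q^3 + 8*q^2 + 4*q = (q + 2)*(q^3 + 3*q^2 + 2*q) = (q + 2)^2*(q^2 + q) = q*(q + 2)^2*(q + 1)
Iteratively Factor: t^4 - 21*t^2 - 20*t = (t - 5)*(t^3 + 5*t^2 + 4*t) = (t - 5)*(t + 4)*(t^2 + t) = t*(t - 5)*(t + 4)*(t + 1)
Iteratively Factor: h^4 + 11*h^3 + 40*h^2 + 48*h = (h + 4)*(h^3 + 7*h^2 + 12*h) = h*(h + 4)*(h^2 + 7*h + 12) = h*(h + 4)^2*(h + 3)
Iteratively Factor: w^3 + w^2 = (w)*(w^2 + w) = w*(w + 1)*(w)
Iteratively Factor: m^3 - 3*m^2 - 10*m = (m)*(m^2 - 3*m - 10) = m*(m + 2)*(m - 5)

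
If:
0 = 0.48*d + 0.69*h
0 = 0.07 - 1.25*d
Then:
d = 0.06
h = -0.04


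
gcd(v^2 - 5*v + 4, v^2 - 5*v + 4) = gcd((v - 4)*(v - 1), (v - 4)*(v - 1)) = v^2 - 5*v + 4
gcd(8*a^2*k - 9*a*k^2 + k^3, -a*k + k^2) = a*k - k^2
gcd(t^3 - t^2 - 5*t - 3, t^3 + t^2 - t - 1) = t^2 + 2*t + 1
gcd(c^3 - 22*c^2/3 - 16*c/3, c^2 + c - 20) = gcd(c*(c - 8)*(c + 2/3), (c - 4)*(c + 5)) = 1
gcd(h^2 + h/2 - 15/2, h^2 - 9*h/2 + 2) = 1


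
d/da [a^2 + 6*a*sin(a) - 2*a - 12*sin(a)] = 6*a*cos(a) + 2*a + 6*sin(a) - 12*cos(a) - 2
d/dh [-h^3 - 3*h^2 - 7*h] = -3*h^2 - 6*h - 7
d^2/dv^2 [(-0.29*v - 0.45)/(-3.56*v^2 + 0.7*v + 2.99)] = ((-6.1944*v - 2.798)*(-3.56*v^2 + 0.7*v + 2.99) - (0.29*v + 0.45)*(7.12*v - 0.7)*(14.24*v - 1.4))/(-3.56*v^2 + 0.7*v + 2.99)^3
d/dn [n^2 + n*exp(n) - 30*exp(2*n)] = n*exp(n) + 2*n - 60*exp(2*n) + exp(n)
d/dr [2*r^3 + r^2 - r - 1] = 6*r^2 + 2*r - 1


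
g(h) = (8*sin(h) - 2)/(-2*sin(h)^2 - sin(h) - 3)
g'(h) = (4*sin(h)*cos(h) + cos(h))*(8*sin(h) - 2)/(-2*sin(h)^2 - sin(h) - 3)^2 + 8*cos(h)/(-2*sin(h)^2 - sin(h) - 3) = 2*(8*sin(h)^2 - 4*sin(h) - 13)*cos(h)/(sin(h) - cos(2*h) + 4)^2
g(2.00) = -0.95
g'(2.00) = 0.27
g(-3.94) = -0.79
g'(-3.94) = 0.73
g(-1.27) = 2.49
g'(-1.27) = -0.07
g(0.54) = -0.52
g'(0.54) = -1.36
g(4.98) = 2.49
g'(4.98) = -0.06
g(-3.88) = -0.74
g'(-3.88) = 0.85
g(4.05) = 2.40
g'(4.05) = 0.50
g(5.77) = 1.98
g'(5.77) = -1.77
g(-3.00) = 1.08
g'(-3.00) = 2.89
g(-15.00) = 2.25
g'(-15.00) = 1.04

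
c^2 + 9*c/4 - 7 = (c - 7/4)*(c + 4)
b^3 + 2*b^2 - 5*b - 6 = (b - 2)*(b + 1)*(b + 3)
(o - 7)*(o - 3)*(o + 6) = o^3 - 4*o^2 - 39*o + 126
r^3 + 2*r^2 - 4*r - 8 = (r - 2)*(r + 2)^2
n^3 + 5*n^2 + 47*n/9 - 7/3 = (n - 1/3)*(n + 7/3)*(n + 3)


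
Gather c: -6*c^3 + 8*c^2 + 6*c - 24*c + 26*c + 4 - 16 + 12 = -6*c^3 + 8*c^2 + 8*c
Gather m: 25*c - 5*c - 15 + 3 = 20*c - 12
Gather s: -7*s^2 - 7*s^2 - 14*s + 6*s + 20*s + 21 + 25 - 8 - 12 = -14*s^2 + 12*s + 26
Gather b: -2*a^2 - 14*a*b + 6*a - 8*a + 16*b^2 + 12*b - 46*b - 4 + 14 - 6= -2*a^2 - 2*a + 16*b^2 + b*(-14*a - 34) + 4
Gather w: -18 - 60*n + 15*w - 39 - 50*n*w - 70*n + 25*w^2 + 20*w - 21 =-130*n + 25*w^2 + w*(35 - 50*n) - 78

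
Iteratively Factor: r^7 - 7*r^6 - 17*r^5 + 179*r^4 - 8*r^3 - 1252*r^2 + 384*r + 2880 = (r - 5)*(r^6 - 2*r^5 - 27*r^4 + 44*r^3 + 212*r^2 - 192*r - 576) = (r - 5)*(r - 3)*(r^5 + r^4 - 24*r^3 - 28*r^2 + 128*r + 192) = (r - 5)*(r - 3)*(r + 2)*(r^4 - r^3 - 22*r^2 + 16*r + 96) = (r - 5)*(r - 3)*(r + 2)*(r + 4)*(r^3 - 5*r^2 - 2*r + 24) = (r - 5)*(r - 3)*(r + 2)^2*(r + 4)*(r^2 - 7*r + 12) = (r - 5)*(r - 3)^2*(r + 2)^2*(r + 4)*(r - 4)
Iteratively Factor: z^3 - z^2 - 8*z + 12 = (z - 2)*(z^2 + z - 6) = (z - 2)^2*(z + 3)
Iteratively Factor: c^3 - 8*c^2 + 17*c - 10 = (c - 1)*(c^2 - 7*c + 10) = (c - 2)*(c - 1)*(c - 5)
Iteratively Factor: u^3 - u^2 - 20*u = (u + 4)*(u^2 - 5*u) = (u - 5)*(u + 4)*(u)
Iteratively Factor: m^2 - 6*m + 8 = (m - 2)*(m - 4)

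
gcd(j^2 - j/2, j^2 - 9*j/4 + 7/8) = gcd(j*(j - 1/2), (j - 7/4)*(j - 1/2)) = j - 1/2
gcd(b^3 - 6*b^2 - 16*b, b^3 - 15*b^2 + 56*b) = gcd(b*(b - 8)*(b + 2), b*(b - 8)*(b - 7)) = b^2 - 8*b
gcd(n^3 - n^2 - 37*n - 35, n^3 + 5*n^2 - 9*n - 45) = n + 5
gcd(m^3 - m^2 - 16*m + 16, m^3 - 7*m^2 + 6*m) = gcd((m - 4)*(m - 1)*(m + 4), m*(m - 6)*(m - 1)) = m - 1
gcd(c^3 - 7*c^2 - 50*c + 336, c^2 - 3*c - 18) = c - 6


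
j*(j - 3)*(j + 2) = j^3 - j^2 - 6*j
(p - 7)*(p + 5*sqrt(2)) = p^2 - 7*p + 5*sqrt(2)*p - 35*sqrt(2)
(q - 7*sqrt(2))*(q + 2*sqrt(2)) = q^2 - 5*sqrt(2)*q - 28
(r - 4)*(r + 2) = r^2 - 2*r - 8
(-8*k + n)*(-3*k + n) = 24*k^2 - 11*k*n + n^2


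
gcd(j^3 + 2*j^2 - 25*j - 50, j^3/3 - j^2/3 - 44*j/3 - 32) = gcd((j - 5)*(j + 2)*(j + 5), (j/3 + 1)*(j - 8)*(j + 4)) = 1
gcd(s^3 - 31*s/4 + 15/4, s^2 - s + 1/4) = s - 1/2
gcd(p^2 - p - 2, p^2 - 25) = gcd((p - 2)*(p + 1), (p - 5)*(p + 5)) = 1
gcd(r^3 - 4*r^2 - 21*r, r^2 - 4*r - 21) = r^2 - 4*r - 21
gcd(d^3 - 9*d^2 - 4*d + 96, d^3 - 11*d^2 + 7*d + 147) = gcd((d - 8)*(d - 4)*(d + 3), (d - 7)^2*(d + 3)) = d + 3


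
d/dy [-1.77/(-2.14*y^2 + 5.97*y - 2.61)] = (10.5669 - 7.5756*y)/(2.14*y^2 - 5.97*y + 2.61)^2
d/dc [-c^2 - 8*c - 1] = -2*c - 8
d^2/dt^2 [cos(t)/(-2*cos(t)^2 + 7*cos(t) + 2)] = (-14*(1 - cos(t)^2)^2 - 4*cos(t)^5 - 16*cos(t)^3 - 14*cos(t)^2 + 20*cos(t) - 14)/(-2*cos(t)^2 + 7*cos(t) + 2)^3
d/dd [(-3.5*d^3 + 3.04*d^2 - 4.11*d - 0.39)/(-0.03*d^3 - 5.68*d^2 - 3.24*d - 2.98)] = (19.9712*d^4 + 22.4334*d^3 - 1.9395*d^2 - 22.5488*d + 10.9842)/(0.0009*d^6 + 0.3408*d^5 + 32.4568*d^4 + 36.9852*d^3 + 44.3504*d^2 + 19.3104*d + 8.8804)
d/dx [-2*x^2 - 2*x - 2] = -4*x - 2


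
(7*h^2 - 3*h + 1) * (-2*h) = -14*h^3 + 6*h^2 - 2*h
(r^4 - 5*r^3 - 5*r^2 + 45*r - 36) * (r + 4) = r^5 - r^4 - 25*r^3 + 25*r^2 + 144*r - 144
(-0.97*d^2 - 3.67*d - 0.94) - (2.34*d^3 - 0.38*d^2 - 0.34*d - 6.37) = -2.34*d^3 - 0.59*d^2 - 3.33*d + 5.43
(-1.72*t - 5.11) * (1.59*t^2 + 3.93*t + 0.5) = -2.7348*t^3 - 14.8845*t^2 - 20.9423*t - 2.555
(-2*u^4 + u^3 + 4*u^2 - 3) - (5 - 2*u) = -2*u^4 + u^3 + 4*u^2 + 2*u - 8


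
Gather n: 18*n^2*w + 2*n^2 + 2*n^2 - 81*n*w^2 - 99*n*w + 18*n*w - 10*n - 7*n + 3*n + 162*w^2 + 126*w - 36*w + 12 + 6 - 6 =n^2*(18*w + 4) + n*(-81*w^2 - 81*w - 14) + 162*w^2 + 90*w + 12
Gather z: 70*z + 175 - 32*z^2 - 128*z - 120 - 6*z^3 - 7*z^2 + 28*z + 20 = -6*z^3 - 39*z^2 - 30*z + 75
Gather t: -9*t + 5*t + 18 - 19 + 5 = 4 - 4*t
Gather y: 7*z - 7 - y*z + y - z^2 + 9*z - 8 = y*(1 - z) - z^2 + 16*z - 15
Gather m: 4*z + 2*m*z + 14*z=2*m*z + 18*z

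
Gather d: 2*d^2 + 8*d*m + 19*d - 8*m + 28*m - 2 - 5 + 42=2*d^2 + d*(8*m + 19) + 20*m + 35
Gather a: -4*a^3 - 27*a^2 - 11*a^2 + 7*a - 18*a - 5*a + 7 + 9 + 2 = -4*a^3 - 38*a^2 - 16*a + 18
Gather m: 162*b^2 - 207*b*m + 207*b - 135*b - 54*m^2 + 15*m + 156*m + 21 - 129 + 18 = 162*b^2 + 72*b - 54*m^2 + m*(171 - 207*b) - 90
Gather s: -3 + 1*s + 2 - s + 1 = 0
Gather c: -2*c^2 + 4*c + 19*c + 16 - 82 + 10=-2*c^2 + 23*c - 56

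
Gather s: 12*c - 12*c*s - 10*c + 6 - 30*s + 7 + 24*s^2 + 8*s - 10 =2*c + 24*s^2 + s*(-12*c - 22) + 3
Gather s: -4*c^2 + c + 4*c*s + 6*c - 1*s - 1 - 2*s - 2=-4*c^2 + 7*c + s*(4*c - 3) - 3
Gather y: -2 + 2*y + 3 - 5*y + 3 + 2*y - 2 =2 - y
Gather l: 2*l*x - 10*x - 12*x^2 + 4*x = 2*l*x - 12*x^2 - 6*x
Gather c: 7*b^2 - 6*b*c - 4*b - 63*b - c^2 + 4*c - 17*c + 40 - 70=7*b^2 - 67*b - c^2 + c*(-6*b - 13) - 30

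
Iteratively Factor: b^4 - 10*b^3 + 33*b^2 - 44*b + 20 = (b - 1)*(b^3 - 9*b^2 + 24*b - 20) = (b - 5)*(b - 1)*(b^2 - 4*b + 4) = (b - 5)*(b - 2)*(b - 1)*(b - 2)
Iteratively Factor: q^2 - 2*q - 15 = (q - 5)*(q + 3)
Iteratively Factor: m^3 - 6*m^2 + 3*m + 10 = (m - 5)*(m^2 - m - 2) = (m - 5)*(m + 1)*(m - 2)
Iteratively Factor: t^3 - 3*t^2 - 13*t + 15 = (t - 1)*(t^2 - 2*t - 15) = (t - 1)*(t + 3)*(t - 5)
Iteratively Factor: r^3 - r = (r - 1)*(r^2 + r) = r*(r - 1)*(r + 1)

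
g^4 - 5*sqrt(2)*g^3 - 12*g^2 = g^2*(g - 6*sqrt(2))*(g + sqrt(2))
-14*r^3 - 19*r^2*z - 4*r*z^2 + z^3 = (-7*r + z)*(r + z)*(2*r + z)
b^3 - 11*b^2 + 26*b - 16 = (b - 8)*(b - 2)*(b - 1)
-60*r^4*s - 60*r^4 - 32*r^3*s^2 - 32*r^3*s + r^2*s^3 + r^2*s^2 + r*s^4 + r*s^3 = (-6*r + s)*(2*r + s)*(5*r + s)*(r*s + r)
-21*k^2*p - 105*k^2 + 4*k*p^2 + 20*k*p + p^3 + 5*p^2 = (-3*k + p)*(7*k + p)*(p + 5)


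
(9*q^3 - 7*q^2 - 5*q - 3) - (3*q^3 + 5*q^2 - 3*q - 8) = 6*q^3 - 12*q^2 - 2*q + 5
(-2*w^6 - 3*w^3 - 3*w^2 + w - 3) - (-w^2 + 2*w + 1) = -2*w^6 - 3*w^3 - 2*w^2 - w - 4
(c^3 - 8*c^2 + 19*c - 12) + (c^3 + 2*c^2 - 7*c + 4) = 2*c^3 - 6*c^2 + 12*c - 8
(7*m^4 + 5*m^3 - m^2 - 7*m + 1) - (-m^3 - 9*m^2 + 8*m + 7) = 7*m^4 + 6*m^3 + 8*m^2 - 15*m - 6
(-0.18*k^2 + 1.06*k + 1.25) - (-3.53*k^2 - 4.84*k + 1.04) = 3.35*k^2 + 5.9*k + 0.21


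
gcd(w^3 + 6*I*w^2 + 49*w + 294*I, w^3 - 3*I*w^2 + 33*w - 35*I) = w - 7*I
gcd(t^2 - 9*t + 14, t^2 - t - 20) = 1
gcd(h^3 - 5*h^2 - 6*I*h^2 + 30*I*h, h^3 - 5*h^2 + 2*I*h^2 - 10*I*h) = h^2 - 5*h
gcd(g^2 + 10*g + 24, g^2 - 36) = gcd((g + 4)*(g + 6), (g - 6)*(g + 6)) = g + 6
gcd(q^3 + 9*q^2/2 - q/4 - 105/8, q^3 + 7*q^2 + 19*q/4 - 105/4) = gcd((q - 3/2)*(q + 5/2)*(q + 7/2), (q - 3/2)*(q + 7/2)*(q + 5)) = q^2 + 2*q - 21/4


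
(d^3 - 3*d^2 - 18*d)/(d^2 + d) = (d^2 - 3*d - 18)/(d + 1)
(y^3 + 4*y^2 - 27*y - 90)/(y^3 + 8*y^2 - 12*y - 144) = (y^2 - 2*y - 15)/(y^2 + 2*y - 24)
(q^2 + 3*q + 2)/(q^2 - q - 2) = (q + 2)/(q - 2)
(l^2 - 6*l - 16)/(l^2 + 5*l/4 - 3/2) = 4*(l - 8)/(4*l - 3)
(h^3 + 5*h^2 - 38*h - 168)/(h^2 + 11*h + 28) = h - 6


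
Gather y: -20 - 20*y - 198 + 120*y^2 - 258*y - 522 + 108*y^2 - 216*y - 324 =228*y^2 - 494*y - 1064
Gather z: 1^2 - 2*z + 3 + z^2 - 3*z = z^2 - 5*z + 4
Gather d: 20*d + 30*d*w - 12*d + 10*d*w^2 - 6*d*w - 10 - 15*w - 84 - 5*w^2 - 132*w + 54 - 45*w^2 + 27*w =d*(10*w^2 + 24*w + 8) - 50*w^2 - 120*w - 40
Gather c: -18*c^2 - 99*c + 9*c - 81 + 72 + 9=-18*c^2 - 90*c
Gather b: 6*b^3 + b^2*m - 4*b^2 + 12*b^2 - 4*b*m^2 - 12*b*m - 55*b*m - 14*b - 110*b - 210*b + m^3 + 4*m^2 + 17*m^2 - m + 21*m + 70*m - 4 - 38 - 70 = 6*b^3 + b^2*(m + 8) + b*(-4*m^2 - 67*m - 334) + m^3 + 21*m^2 + 90*m - 112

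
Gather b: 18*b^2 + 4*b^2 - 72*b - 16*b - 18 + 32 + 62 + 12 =22*b^2 - 88*b + 88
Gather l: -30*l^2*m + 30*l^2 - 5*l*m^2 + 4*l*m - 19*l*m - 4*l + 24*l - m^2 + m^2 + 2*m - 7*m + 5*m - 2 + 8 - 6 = l^2*(30 - 30*m) + l*(-5*m^2 - 15*m + 20)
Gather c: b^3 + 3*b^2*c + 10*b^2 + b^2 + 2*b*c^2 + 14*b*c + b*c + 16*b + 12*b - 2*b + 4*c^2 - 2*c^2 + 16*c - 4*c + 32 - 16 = b^3 + 11*b^2 + 26*b + c^2*(2*b + 2) + c*(3*b^2 + 15*b + 12) + 16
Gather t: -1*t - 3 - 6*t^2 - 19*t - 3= -6*t^2 - 20*t - 6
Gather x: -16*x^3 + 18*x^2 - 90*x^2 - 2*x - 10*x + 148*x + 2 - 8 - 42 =-16*x^3 - 72*x^2 + 136*x - 48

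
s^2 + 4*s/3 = s*(s + 4/3)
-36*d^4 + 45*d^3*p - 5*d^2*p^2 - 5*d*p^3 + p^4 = (-4*d + p)*(-3*d + p)*(-d + p)*(3*d + p)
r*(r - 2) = r^2 - 2*r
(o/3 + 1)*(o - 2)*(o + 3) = o^3/3 + 4*o^2/3 - o - 6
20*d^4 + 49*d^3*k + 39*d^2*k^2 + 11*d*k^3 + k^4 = (d + k)^2*(4*d + k)*(5*d + k)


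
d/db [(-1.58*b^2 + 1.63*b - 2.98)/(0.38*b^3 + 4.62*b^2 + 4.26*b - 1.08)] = (0.6004*b^4 - 1.2388*b^3 - 10.8642*b^2 + 30.948*b + 10.9344)/(0.1444*b^6 + 3.5112*b^5 + 24.582*b^4 + 38.5416*b^3 + 8.1684*b^2 - 9.2016*b + 1.1664)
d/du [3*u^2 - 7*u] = 6*u - 7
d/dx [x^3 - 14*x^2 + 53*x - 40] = 3*x^2 - 28*x + 53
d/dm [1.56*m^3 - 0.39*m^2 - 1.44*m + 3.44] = 4.68*m^2 - 0.78*m - 1.44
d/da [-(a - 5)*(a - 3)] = 8 - 2*a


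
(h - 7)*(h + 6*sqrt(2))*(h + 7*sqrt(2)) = h^3 - 7*h^2 + 13*sqrt(2)*h^2 - 91*sqrt(2)*h + 84*h - 588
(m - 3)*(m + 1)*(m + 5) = m^3 + 3*m^2 - 13*m - 15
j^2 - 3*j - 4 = (j - 4)*(j + 1)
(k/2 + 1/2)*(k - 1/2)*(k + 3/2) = k^3/2 + k^2 + k/8 - 3/8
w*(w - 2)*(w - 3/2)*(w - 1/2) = w^4 - 4*w^3 + 19*w^2/4 - 3*w/2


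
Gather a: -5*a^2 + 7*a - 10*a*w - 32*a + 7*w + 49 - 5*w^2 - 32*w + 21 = -5*a^2 + a*(-10*w - 25) - 5*w^2 - 25*w + 70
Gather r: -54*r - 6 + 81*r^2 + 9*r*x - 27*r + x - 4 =81*r^2 + r*(9*x - 81) + x - 10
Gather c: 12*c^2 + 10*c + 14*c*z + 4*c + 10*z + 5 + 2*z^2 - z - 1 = 12*c^2 + c*(14*z + 14) + 2*z^2 + 9*z + 4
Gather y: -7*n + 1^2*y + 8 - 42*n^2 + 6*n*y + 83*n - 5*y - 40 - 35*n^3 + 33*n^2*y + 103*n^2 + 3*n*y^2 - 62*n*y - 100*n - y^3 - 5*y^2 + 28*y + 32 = -35*n^3 + 61*n^2 - 24*n - y^3 + y^2*(3*n - 5) + y*(33*n^2 - 56*n + 24)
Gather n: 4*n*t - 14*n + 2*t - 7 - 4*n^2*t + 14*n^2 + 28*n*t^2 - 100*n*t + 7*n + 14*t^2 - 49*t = n^2*(14 - 4*t) + n*(28*t^2 - 96*t - 7) + 14*t^2 - 47*t - 7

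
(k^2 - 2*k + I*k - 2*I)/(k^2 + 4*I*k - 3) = (k - 2)/(k + 3*I)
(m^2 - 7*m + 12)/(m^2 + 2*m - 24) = (m - 3)/(m + 6)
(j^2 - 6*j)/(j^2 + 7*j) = (j - 6)/(j + 7)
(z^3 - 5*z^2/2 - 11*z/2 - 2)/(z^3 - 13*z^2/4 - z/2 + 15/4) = 2*(2*z^2 - 7*z - 4)/(4*z^2 - 17*z + 15)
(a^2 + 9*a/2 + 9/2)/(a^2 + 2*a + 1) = (2*a^2 + 9*a + 9)/(2*(a^2 + 2*a + 1))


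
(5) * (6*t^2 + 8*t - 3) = 30*t^2 + 40*t - 15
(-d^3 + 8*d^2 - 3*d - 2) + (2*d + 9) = -d^3 + 8*d^2 - d + 7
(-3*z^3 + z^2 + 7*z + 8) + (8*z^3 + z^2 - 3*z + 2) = 5*z^3 + 2*z^2 + 4*z + 10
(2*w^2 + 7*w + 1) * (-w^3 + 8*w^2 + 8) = -2*w^5 + 9*w^4 + 55*w^3 + 24*w^2 + 56*w + 8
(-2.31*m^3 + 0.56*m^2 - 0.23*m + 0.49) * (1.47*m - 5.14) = -3.3957*m^4 + 12.6966*m^3 - 3.2165*m^2 + 1.9025*m - 2.5186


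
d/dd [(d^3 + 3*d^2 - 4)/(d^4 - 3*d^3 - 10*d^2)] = (-d^3 - 2*d^2 + 11*d - 20)/(d^3*(d^2 - 10*d + 25))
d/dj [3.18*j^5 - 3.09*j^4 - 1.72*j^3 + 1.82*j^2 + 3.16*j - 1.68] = 15.9*j^4 - 12.36*j^3 - 5.16*j^2 + 3.64*j + 3.16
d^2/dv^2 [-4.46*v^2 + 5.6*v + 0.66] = -8.92000000000000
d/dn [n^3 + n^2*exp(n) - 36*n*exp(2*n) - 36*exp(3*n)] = n^2*exp(n) + 3*n^2 - 72*n*exp(2*n) + 2*n*exp(n) - 108*exp(3*n) - 36*exp(2*n)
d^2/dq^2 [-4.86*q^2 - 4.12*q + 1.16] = -9.72000000000000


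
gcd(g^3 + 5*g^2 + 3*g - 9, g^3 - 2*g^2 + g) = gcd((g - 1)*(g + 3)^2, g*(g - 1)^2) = g - 1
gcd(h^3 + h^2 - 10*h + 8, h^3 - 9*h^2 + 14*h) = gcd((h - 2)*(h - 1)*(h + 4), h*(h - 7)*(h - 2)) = h - 2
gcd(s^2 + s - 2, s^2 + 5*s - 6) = s - 1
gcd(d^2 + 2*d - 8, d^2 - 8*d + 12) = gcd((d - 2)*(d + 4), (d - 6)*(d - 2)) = d - 2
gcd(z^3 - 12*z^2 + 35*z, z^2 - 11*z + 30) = z - 5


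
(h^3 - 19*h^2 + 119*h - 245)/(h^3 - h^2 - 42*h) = (h^2 - 12*h + 35)/(h*(h + 6))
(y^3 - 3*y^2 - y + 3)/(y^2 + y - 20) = (y^3 - 3*y^2 - y + 3)/(y^2 + y - 20)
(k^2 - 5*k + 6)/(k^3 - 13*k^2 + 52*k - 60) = (k - 3)/(k^2 - 11*k + 30)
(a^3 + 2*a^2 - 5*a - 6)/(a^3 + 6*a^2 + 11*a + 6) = (a - 2)/(a + 2)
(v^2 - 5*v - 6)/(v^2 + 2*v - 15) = (v^2 - 5*v - 6)/(v^2 + 2*v - 15)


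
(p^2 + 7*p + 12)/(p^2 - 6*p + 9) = (p^2 + 7*p + 12)/(p^2 - 6*p + 9)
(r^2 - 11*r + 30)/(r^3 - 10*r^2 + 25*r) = (r - 6)/(r*(r - 5))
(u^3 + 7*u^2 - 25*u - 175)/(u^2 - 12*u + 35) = (u^2 + 12*u + 35)/(u - 7)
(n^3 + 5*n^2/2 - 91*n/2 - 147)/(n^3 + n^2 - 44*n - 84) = (n + 7/2)/(n + 2)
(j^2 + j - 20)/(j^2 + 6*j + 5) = (j - 4)/(j + 1)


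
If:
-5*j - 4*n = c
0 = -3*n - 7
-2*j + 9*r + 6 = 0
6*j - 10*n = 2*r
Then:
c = 473/15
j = -111/25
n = -7/3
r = -124/75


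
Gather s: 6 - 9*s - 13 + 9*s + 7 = 0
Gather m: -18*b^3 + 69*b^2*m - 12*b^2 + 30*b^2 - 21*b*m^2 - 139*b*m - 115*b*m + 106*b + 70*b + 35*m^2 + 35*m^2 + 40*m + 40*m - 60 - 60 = -18*b^3 + 18*b^2 + 176*b + m^2*(70 - 21*b) + m*(69*b^2 - 254*b + 80) - 120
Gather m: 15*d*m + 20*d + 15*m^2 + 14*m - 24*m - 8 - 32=20*d + 15*m^2 + m*(15*d - 10) - 40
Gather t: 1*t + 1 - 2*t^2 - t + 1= 2 - 2*t^2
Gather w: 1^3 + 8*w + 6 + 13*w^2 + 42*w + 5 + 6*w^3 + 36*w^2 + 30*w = 6*w^3 + 49*w^2 + 80*w + 12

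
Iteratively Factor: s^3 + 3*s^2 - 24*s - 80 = (s - 5)*(s^2 + 8*s + 16) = (s - 5)*(s + 4)*(s + 4)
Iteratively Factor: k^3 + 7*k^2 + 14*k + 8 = (k + 2)*(k^2 + 5*k + 4) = (k + 1)*(k + 2)*(k + 4)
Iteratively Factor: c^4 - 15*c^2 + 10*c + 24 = (c - 2)*(c^3 + 2*c^2 - 11*c - 12) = (c - 2)*(c + 1)*(c^2 + c - 12) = (c - 2)*(c + 1)*(c + 4)*(c - 3)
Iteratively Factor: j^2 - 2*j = (j)*(j - 2)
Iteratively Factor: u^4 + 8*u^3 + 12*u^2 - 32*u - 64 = (u + 4)*(u^3 + 4*u^2 - 4*u - 16) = (u + 2)*(u + 4)*(u^2 + 2*u - 8) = (u - 2)*(u + 2)*(u + 4)*(u + 4)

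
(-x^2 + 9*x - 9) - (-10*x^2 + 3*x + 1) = 9*x^2 + 6*x - 10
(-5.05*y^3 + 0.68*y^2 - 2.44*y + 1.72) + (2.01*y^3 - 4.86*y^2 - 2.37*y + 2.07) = -3.04*y^3 - 4.18*y^2 - 4.81*y + 3.79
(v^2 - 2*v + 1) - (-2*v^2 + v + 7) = 3*v^2 - 3*v - 6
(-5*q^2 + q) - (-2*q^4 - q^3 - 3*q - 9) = 2*q^4 + q^3 - 5*q^2 + 4*q + 9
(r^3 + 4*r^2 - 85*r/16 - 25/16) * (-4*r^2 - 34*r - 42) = -4*r^5 - 50*r^4 - 627*r^3/4 + 151*r^2/8 + 1105*r/4 + 525/8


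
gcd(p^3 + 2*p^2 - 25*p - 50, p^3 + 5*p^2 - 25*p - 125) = p^2 - 25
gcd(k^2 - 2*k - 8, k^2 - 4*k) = k - 4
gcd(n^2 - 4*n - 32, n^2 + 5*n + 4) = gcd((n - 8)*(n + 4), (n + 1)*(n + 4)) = n + 4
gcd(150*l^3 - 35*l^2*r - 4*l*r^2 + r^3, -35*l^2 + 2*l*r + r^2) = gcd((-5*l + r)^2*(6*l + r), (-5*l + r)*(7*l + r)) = -5*l + r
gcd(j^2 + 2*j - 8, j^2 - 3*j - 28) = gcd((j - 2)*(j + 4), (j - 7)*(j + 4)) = j + 4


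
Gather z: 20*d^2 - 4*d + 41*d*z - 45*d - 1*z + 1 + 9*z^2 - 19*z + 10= 20*d^2 - 49*d + 9*z^2 + z*(41*d - 20) + 11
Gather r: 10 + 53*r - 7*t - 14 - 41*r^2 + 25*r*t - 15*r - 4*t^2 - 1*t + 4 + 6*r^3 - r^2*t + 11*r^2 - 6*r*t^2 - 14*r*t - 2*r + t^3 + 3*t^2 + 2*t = 6*r^3 + r^2*(-t - 30) + r*(-6*t^2 + 11*t + 36) + t^3 - t^2 - 6*t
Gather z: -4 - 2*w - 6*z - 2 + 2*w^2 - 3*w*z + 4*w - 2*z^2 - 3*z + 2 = 2*w^2 + 2*w - 2*z^2 + z*(-3*w - 9) - 4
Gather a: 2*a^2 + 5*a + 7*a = 2*a^2 + 12*a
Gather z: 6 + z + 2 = z + 8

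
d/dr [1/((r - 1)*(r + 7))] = 2*(-r - 3)/(r^4 + 12*r^3 + 22*r^2 - 84*r + 49)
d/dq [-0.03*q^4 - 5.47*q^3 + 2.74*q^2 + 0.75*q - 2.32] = -0.12*q^3 - 16.41*q^2 + 5.48*q + 0.75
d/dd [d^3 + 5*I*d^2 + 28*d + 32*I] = 3*d^2 + 10*I*d + 28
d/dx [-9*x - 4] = -9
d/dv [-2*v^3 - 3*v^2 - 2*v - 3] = -6*v^2 - 6*v - 2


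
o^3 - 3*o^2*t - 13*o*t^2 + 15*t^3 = (o - 5*t)*(o - t)*(o + 3*t)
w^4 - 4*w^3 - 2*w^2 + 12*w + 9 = (w - 3)^2*(w + 1)^2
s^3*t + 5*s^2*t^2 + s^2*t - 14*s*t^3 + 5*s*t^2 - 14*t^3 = (s - 2*t)*(s + 7*t)*(s*t + t)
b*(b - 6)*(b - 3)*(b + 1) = b^4 - 8*b^3 + 9*b^2 + 18*b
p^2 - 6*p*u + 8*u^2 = (p - 4*u)*(p - 2*u)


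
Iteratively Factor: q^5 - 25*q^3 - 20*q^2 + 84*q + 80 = (q - 2)*(q^4 + 2*q^3 - 21*q^2 - 62*q - 40) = (q - 2)*(q + 2)*(q^3 - 21*q - 20) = (q - 2)*(q + 1)*(q + 2)*(q^2 - q - 20) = (q - 5)*(q - 2)*(q + 1)*(q + 2)*(q + 4)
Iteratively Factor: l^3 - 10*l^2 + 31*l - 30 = (l - 3)*(l^2 - 7*l + 10) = (l - 3)*(l - 2)*(l - 5)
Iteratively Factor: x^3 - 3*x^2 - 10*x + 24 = (x - 2)*(x^2 - x - 12) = (x - 2)*(x + 3)*(x - 4)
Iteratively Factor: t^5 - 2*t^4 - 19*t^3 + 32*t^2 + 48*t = (t + 1)*(t^4 - 3*t^3 - 16*t^2 + 48*t) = (t - 4)*(t + 1)*(t^3 + t^2 - 12*t) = (t - 4)*(t + 1)*(t + 4)*(t^2 - 3*t) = t*(t - 4)*(t + 1)*(t + 4)*(t - 3)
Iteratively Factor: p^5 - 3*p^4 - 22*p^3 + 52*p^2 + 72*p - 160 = (p + 2)*(p^4 - 5*p^3 - 12*p^2 + 76*p - 80) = (p + 2)*(p + 4)*(p^3 - 9*p^2 + 24*p - 20) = (p - 2)*(p + 2)*(p + 4)*(p^2 - 7*p + 10) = (p - 2)^2*(p + 2)*(p + 4)*(p - 5)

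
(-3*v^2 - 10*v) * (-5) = 15*v^2 + 50*v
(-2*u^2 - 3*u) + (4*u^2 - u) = 2*u^2 - 4*u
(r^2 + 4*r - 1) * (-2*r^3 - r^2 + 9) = -2*r^5 - 9*r^4 - 2*r^3 + 10*r^2 + 36*r - 9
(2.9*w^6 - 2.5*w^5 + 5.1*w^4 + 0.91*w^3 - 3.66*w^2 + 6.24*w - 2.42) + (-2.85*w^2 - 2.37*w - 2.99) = 2.9*w^6 - 2.5*w^5 + 5.1*w^4 + 0.91*w^3 - 6.51*w^2 + 3.87*w - 5.41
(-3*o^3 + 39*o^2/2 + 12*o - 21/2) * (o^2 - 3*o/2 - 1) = -3*o^5 + 24*o^4 - 57*o^3/4 - 48*o^2 + 15*o/4 + 21/2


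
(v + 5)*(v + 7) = v^2 + 12*v + 35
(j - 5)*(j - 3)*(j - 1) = j^3 - 9*j^2 + 23*j - 15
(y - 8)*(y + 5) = y^2 - 3*y - 40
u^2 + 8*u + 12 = (u + 2)*(u + 6)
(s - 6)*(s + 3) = s^2 - 3*s - 18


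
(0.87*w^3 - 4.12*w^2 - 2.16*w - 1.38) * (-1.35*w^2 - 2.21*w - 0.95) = -1.1745*w^5 + 3.6393*w^4 + 11.1947*w^3 + 10.5506*w^2 + 5.1018*w + 1.311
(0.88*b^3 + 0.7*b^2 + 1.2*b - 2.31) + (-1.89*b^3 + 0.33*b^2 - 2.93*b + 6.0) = -1.01*b^3 + 1.03*b^2 - 1.73*b + 3.69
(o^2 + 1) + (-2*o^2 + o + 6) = -o^2 + o + 7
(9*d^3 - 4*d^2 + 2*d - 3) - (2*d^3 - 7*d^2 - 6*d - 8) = 7*d^3 + 3*d^2 + 8*d + 5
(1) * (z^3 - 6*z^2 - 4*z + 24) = z^3 - 6*z^2 - 4*z + 24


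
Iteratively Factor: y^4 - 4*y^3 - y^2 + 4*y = (y + 1)*(y^3 - 5*y^2 + 4*y) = (y - 4)*(y + 1)*(y^2 - y) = (y - 4)*(y - 1)*(y + 1)*(y)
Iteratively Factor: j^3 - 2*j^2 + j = (j - 1)*(j^2 - j) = (j - 1)^2*(j)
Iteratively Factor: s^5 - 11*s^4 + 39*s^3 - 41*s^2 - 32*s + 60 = (s - 3)*(s^4 - 8*s^3 + 15*s^2 + 4*s - 20) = (s - 5)*(s - 3)*(s^3 - 3*s^2 + 4) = (s - 5)*(s - 3)*(s + 1)*(s^2 - 4*s + 4) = (s - 5)*(s - 3)*(s - 2)*(s + 1)*(s - 2)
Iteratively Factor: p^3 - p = (p)*(p^2 - 1) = p*(p + 1)*(p - 1)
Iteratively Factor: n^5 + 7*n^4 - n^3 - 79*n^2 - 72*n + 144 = (n + 3)*(n^4 + 4*n^3 - 13*n^2 - 40*n + 48) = (n - 1)*(n + 3)*(n^3 + 5*n^2 - 8*n - 48) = (n - 1)*(n + 3)*(n + 4)*(n^2 + n - 12) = (n - 3)*(n - 1)*(n + 3)*(n + 4)*(n + 4)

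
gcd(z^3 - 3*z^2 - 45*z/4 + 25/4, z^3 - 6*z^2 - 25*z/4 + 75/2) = z + 5/2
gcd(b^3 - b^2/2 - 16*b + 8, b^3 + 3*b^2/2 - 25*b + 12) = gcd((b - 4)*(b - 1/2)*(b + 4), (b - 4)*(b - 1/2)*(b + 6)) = b^2 - 9*b/2 + 2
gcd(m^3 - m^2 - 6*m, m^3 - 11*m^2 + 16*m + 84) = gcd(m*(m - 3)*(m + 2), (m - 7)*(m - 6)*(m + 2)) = m + 2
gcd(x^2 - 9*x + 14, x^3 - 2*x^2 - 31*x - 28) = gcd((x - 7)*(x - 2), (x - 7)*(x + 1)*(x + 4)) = x - 7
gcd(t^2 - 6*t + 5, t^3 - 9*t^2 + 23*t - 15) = t^2 - 6*t + 5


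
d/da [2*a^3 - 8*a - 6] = 6*a^2 - 8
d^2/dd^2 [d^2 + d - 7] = 2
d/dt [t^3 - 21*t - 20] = 3*t^2 - 21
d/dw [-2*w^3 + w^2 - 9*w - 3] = -6*w^2 + 2*w - 9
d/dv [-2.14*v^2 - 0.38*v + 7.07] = -4.28*v - 0.38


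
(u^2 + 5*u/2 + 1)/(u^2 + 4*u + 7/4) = 2*(u + 2)/(2*u + 7)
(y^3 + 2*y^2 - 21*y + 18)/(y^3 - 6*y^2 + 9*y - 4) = (y^2 + 3*y - 18)/(y^2 - 5*y + 4)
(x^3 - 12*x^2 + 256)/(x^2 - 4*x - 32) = x - 8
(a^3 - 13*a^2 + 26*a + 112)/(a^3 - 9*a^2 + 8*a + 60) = (a^2 - 15*a + 56)/(a^2 - 11*a + 30)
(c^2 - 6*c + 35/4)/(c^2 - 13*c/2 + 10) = (c - 7/2)/(c - 4)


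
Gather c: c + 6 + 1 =c + 7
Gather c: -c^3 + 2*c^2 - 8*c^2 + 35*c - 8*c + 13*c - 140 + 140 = -c^3 - 6*c^2 + 40*c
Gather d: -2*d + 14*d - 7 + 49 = 12*d + 42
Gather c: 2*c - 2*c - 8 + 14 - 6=0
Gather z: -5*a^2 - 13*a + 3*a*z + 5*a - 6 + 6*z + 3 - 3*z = -5*a^2 - 8*a + z*(3*a + 3) - 3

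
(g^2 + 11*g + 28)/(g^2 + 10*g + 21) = (g + 4)/(g + 3)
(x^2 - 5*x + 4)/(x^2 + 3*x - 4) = (x - 4)/(x + 4)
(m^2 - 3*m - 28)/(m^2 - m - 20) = (m - 7)/(m - 5)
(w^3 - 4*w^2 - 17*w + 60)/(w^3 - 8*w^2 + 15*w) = (w + 4)/w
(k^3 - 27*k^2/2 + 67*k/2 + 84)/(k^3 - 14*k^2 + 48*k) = (2*k^2 - 11*k - 21)/(2*k*(k - 6))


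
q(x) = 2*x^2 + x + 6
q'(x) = 4*x + 1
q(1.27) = 10.50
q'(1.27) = 6.08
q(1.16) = 9.85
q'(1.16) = 5.64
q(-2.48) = 15.82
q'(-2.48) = -8.92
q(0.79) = 8.04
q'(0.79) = 4.16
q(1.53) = 12.21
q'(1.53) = 7.12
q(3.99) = 41.83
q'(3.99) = 16.96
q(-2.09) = 12.65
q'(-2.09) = -7.36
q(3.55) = 34.76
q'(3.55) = 15.20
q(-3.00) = 21.00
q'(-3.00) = -11.00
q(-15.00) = 441.00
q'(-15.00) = -59.00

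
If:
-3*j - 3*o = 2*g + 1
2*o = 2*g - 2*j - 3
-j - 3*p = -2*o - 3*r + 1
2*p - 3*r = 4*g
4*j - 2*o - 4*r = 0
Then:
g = 7/10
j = -148/105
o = 64/105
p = -41/35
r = -12/7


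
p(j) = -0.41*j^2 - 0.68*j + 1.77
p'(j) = -0.82*j - 0.68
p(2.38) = -2.17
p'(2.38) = -2.63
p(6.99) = -23.02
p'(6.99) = -6.41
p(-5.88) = -8.41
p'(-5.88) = 4.14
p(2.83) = -3.44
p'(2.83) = -3.00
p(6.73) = -21.38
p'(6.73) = -6.20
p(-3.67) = -1.26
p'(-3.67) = 2.33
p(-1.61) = 1.80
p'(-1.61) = 0.64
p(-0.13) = 1.85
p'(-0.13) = -0.57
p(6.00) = -17.07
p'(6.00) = -5.60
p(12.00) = -65.43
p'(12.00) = -10.52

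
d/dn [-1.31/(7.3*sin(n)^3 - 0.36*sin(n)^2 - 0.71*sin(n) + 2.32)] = (28.689*sin(n)^2 - 0.9432*sin(n) - 0.9301)*cos(n)/(7.3*sin(n)^3 - 0.36*sin(n)^2 - 0.71*sin(n) + 2.32)^2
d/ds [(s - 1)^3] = 3*(s - 1)^2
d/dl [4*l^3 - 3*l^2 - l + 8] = 12*l^2 - 6*l - 1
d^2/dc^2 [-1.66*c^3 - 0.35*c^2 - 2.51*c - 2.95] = -9.96*c - 0.7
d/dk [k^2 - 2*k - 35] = 2*k - 2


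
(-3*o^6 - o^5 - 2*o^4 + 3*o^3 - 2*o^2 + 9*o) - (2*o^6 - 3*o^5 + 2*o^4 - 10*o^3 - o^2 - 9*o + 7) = -5*o^6 + 2*o^5 - 4*o^4 + 13*o^3 - o^2 + 18*o - 7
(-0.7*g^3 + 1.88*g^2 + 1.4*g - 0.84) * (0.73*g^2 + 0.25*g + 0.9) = -0.511*g^5 + 1.1974*g^4 + 0.862*g^3 + 1.4288*g^2 + 1.05*g - 0.756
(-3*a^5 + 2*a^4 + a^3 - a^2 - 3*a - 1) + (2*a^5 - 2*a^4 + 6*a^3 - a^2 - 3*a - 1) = -a^5 + 7*a^3 - 2*a^2 - 6*a - 2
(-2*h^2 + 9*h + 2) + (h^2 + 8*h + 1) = -h^2 + 17*h + 3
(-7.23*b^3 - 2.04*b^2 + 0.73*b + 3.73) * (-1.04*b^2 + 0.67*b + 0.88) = 7.5192*b^5 - 2.7225*b^4 - 8.4884*b^3 - 5.1853*b^2 + 3.1415*b + 3.2824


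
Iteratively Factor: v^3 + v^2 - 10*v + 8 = (v - 2)*(v^2 + 3*v - 4) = (v - 2)*(v + 4)*(v - 1)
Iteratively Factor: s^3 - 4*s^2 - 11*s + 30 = (s - 5)*(s^2 + s - 6) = (s - 5)*(s + 3)*(s - 2)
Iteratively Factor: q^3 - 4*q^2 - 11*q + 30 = (q + 3)*(q^2 - 7*q + 10) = (q - 2)*(q + 3)*(q - 5)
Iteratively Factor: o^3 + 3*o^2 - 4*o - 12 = (o + 2)*(o^2 + o - 6) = (o + 2)*(o + 3)*(o - 2)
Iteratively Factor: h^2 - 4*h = (h - 4)*(h)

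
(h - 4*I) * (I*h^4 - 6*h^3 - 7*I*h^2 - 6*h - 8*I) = I*h^5 - 2*h^4 + 17*I*h^3 - 34*h^2 + 16*I*h - 32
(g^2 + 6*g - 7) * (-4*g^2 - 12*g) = -4*g^4 - 36*g^3 - 44*g^2 + 84*g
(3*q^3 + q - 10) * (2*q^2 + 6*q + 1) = 6*q^5 + 18*q^4 + 5*q^3 - 14*q^2 - 59*q - 10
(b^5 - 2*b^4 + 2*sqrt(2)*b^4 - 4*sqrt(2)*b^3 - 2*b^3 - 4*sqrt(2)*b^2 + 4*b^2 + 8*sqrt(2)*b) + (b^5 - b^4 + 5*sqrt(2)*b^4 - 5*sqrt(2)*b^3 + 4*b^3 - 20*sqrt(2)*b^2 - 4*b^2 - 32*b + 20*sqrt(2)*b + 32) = 2*b^5 - 3*b^4 + 7*sqrt(2)*b^4 - 9*sqrt(2)*b^3 + 2*b^3 - 24*sqrt(2)*b^2 - 32*b + 28*sqrt(2)*b + 32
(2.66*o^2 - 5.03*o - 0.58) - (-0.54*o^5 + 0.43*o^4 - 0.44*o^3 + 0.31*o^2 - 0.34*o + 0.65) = 0.54*o^5 - 0.43*o^4 + 0.44*o^3 + 2.35*o^2 - 4.69*o - 1.23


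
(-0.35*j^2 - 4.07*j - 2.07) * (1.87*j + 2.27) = -0.6545*j^3 - 8.4054*j^2 - 13.1098*j - 4.6989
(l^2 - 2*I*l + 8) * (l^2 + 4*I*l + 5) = l^4 + 2*I*l^3 + 21*l^2 + 22*I*l + 40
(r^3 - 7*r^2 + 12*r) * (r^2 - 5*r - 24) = r^5 - 12*r^4 + 23*r^3 + 108*r^2 - 288*r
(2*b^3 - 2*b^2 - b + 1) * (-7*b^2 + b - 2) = -14*b^5 + 16*b^4 + b^3 - 4*b^2 + 3*b - 2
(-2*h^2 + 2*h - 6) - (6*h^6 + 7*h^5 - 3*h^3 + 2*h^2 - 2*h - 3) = -6*h^6 - 7*h^5 + 3*h^3 - 4*h^2 + 4*h - 3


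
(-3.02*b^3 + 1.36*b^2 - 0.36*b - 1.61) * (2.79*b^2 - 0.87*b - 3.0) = -8.4258*b^5 + 6.4218*b^4 + 6.8724*b^3 - 8.2587*b^2 + 2.4807*b + 4.83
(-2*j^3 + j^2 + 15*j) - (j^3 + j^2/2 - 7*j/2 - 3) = -3*j^3 + j^2/2 + 37*j/2 + 3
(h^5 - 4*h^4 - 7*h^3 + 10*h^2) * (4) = 4*h^5 - 16*h^4 - 28*h^3 + 40*h^2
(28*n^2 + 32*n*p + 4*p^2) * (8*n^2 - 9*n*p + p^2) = 224*n^4 + 4*n^3*p - 228*n^2*p^2 - 4*n*p^3 + 4*p^4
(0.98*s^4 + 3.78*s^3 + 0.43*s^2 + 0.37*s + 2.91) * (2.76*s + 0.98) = 2.7048*s^5 + 11.3932*s^4 + 4.8912*s^3 + 1.4426*s^2 + 8.3942*s + 2.8518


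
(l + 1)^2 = l^2 + 2*l + 1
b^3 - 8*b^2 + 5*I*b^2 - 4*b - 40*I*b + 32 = (b - 8)*(b + I)*(b + 4*I)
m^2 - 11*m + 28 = (m - 7)*(m - 4)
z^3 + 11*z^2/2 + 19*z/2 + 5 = (z + 1)*(z + 2)*(z + 5/2)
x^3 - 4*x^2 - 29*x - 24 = (x - 8)*(x + 1)*(x + 3)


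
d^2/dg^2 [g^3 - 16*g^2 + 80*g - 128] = 6*g - 32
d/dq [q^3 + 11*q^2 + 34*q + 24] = 3*q^2 + 22*q + 34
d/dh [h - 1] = 1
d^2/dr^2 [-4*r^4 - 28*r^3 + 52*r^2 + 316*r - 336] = -48*r^2 - 168*r + 104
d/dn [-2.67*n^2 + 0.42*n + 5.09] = 0.42 - 5.34*n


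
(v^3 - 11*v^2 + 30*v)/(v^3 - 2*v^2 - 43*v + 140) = v*(v - 6)/(v^2 + 3*v - 28)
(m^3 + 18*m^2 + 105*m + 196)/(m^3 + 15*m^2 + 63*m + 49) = (m + 4)/(m + 1)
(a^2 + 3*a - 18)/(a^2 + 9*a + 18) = (a - 3)/(a + 3)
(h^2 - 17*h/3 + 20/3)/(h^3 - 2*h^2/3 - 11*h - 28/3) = (3*h - 5)/(3*h^2 + 10*h + 7)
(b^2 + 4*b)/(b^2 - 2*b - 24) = b/(b - 6)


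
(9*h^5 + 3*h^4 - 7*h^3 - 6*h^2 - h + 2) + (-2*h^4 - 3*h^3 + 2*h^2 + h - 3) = 9*h^5 + h^4 - 10*h^3 - 4*h^2 - 1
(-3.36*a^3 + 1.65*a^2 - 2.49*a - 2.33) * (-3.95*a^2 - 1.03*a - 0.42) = 13.272*a^5 - 3.0567*a^4 + 9.5472*a^3 + 11.0752*a^2 + 3.4457*a + 0.9786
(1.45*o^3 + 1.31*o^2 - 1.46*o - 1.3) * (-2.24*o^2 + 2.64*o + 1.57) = -3.248*o^5 + 0.893599999999999*o^4 + 9.0053*o^3 + 1.1143*o^2 - 5.7242*o - 2.041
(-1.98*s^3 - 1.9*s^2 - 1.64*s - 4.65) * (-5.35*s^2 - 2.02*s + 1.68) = 10.593*s^5 + 14.1646*s^4 + 9.2856*s^3 + 24.9983*s^2 + 6.6378*s - 7.812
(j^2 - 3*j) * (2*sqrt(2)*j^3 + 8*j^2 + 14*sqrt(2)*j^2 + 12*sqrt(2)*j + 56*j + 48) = 2*sqrt(2)*j^5 + 8*j^4 + 8*sqrt(2)*j^4 - 30*sqrt(2)*j^3 + 32*j^3 - 120*j^2 - 36*sqrt(2)*j^2 - 144*j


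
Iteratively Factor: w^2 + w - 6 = (w + 3)*(w - 2)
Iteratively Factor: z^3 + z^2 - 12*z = (z - 3)*(z^2 + 4*z) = z*(z - 3)*(z + 4)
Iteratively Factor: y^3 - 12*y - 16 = (y - 4)*(y^2 + 4*y + 4) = (y - 4)*(y + 2)*(y + 2)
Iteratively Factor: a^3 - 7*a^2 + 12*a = (a - 3)*(a^2 - 4*a) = a*(a - 3)*(a - 4)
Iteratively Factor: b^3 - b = (b + 1)*(b^2 - b) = (b - 1)*(b + 1)*(b)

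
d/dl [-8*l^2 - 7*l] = -16*l - 7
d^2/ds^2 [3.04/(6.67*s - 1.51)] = 270.492512/(6.67*s - 1.51)^3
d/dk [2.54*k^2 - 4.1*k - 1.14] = 5.08*k - 4.1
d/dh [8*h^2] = 16*h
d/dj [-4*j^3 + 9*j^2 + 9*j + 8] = -12*j^2 + 18*j + 9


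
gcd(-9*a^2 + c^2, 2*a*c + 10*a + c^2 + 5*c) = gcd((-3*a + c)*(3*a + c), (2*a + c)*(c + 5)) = 1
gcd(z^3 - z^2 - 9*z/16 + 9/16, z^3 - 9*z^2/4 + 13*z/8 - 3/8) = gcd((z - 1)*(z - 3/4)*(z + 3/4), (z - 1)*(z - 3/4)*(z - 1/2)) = z^2 - 7*z/4 + 3/4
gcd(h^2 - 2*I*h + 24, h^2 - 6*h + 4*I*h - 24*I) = h + 4*I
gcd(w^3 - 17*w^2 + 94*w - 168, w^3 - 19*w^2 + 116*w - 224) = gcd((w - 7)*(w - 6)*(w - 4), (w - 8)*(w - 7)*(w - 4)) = w^2 - 11*w + 28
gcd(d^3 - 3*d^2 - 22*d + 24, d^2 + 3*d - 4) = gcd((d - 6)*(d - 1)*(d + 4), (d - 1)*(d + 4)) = d^2 + 3*d - 4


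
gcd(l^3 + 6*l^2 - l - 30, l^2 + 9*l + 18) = l + 3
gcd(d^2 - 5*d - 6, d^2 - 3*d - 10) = 1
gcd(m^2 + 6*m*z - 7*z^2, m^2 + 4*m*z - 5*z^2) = -m + z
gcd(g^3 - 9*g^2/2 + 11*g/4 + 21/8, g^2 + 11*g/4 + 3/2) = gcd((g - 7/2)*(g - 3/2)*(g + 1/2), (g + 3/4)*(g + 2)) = 1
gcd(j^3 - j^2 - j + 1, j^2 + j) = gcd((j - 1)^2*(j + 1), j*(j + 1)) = j + 1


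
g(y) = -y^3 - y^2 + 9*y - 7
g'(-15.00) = -636.00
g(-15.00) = 3008.00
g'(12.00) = -447.00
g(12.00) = -1771.00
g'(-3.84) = -27.56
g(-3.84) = 0.32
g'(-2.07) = 0.29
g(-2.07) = -21.05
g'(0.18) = 8.54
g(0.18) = -5.42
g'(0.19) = 8.51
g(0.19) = -5.33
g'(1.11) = 3.08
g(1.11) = 0.39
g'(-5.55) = -72.31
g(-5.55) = 83.20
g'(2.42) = -13.41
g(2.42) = -5.25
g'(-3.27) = -16.54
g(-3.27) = -12.16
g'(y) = -3*y^2 - 2*y + 9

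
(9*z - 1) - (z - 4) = 8*z + 3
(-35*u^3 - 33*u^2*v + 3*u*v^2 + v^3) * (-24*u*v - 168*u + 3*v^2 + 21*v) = 840*u^4*v + 5880*u^4 + 687*u^3*v^2 + 4809*u^3*v - 171*u^2*v^3 - 1197*u^2*v^2 - 15*u*v^4 - 105*u*v^3 + 3*v^5 + 21*v^4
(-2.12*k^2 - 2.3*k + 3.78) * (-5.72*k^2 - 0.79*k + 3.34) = 12.1264*k^4 + 14.8308*k^3 - 26.8854*k^2 - 10.6682*k + 12.6252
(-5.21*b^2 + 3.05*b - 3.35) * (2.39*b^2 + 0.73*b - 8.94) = -12.4519*b^4 + 3.4862*b^3 + 40.7974*b^2 - 29.7125*b + 29.949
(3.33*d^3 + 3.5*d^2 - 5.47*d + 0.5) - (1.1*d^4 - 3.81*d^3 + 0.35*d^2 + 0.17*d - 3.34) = -1.1*d^4 + 7.14*d^3 + 3.15*d^2 - 5.64*d + 3.84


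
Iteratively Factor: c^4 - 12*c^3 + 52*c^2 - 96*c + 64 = (c - 2)*(c^3 - 10*c^2 + 32*c - 32) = (c - 2)^2*(c^2 - 8*c + 16) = (c - 4)*(c - 2)^2*(c - 4)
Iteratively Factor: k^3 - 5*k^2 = (k - 5)*(k^2) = k*(k - 5)*(k)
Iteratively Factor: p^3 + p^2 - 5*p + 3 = (p - 1)*(p^2 + 2*p - 3) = (p - 1)*(p + 3)*(p - 1)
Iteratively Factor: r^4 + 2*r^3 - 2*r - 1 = (r + 1)*(r^3 + r^2 - r - 1) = (r + 1)^2*(r^2 - 1) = (r + 1)^3*(r - 1)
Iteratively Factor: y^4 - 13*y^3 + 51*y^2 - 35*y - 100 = (y - 4)*(y^3 - 9*y^2 + 15*y + 25) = (y - 5)*(y - 4)*(y^2 - 4*y - 5) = (y - 5)*(y - 4)*(y + 1)*(y - 5)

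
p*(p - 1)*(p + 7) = p^3 + 6*p^2 - 7*p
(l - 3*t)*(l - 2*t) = l^2 - 5*l*t + 6*t^2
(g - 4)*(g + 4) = g^2 - 16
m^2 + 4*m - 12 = (m - 2)*(m + 6)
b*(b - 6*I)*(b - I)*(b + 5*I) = b^4 - 2*I*b^3 + 29*b^2 - 30*I*b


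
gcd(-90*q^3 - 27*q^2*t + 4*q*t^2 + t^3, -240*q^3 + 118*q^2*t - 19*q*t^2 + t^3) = 5*q - t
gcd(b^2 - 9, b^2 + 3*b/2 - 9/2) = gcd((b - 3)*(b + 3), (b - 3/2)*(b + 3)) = b + 3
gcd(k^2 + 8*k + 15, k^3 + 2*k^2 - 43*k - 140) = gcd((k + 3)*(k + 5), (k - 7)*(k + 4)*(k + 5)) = k + 5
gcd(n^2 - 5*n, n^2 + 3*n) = n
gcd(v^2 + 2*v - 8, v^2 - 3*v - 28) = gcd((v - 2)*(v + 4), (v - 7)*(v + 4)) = v + 4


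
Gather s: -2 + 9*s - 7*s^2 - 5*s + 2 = -7*s^2 + 4*s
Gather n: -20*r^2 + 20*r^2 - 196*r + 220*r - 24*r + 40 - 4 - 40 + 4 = 0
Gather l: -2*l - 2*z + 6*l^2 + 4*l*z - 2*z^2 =6*l^2 + l*(4*z - 2) - 2*z^2 - 2*z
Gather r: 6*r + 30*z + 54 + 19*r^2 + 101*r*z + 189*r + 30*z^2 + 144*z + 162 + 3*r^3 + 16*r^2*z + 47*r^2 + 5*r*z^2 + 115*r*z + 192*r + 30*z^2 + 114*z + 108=3*r^3 + r^2*(16*z + 66) + r*(5*z^2 + 216*z + 387) + 60*z^2 + 288*z + 324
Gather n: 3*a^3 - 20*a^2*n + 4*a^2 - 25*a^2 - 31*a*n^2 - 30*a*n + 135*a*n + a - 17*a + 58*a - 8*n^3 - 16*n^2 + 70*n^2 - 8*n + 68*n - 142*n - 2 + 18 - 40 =3*a^3 - 21*a^2 + 42*a - 8*n^3 + n^2*(54 - 31*a) + n*(-20*a^2 + 105*a - 82) - 24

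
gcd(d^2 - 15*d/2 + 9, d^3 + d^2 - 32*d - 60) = d - 6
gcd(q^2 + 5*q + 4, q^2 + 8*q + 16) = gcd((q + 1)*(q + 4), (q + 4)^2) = q + 4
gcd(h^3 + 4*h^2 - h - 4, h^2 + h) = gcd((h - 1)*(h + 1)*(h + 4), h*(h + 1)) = h + 1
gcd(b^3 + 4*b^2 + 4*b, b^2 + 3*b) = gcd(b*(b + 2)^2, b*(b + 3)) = b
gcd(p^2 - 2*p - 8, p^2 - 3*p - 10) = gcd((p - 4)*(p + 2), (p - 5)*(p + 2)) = p + 2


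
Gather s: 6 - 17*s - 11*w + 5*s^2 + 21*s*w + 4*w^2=5*s^2 + s*(21*w - 17) + 4*w^2 - 11*w + 6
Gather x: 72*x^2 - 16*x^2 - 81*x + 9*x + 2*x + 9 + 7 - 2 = 56*x^2 - 70*x + 14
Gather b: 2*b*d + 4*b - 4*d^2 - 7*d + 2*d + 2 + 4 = b*(2*d + 4) - 4*d^2 - 5*d + 6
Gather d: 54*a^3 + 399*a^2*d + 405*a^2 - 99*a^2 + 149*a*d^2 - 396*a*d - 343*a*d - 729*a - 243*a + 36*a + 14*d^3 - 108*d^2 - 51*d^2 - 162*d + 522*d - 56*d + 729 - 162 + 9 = 54*a^3 + 306*a^2 - 936*a + 14*d^3 + d^2*(149*a - 159) + d*(399*a^2 - 739*a + 304) + 576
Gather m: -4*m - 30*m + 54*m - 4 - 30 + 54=20*m + 20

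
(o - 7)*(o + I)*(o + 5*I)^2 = o^4 - 7*o^3 + 11*I*o^3 - 35*o^2 - 77*I*o^2 + 245*o - 25*I*o + 175*I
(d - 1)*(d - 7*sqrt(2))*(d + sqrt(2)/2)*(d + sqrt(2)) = d^4 - 11*sqrt(2)*d^3/2 - d^3 - 20*d^2 + 11*sqrt(2)*d^2/2 - 7*sqrt(2)*d + 20*d + 7*sqrt(2)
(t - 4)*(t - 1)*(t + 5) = t^3 - 21*t + 20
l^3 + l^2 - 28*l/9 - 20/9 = (l - 5/3)*(l + 2/3)*(l + 2)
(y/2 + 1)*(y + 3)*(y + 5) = y^3/2 + 5*y^2 + 31*y/2 + 15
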